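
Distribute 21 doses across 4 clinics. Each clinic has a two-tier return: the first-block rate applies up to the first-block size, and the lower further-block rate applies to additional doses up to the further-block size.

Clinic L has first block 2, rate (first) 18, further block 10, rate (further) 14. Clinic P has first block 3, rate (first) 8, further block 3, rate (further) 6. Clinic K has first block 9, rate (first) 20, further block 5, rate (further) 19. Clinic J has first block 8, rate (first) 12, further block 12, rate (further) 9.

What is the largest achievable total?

Order all 8 blocks by rate: Clinic K/tier1 20 > Clinic K/tier2 19 > Clinic L/tier1 18 > Clinic L/tier2 14 > Clinic J/tier1 12 > Clinic J/tier2 9 > Clinic P/tier1 8 > Clinic P/tier2 6.
Clinic K tier1 at 20: fill all 9 → 12 left.
Fill Clinic K tier2 block (5 at 19) → 7 left.
Clinic L tier1 at 18: fill all 2 → 5 left.
Clinic L/tier2: +5 of 10 at 14; pool empty.
Total = 20×9 + 19×5 + 18×2 + 14×5 = 381.

381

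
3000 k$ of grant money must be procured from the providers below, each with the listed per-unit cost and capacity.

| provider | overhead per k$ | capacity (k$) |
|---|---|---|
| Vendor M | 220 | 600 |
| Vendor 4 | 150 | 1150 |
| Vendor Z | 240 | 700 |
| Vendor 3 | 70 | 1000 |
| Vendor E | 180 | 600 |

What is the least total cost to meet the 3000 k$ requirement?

405500

Use providers in increasing cost order.
Vendor 3 at 70: take all 1000 k$ — 2000 still needed.
Take 1150 from Vendor 4 at 150 — need 850 more.
Take 600 from Vendor E at 180 — need 250 more.
Vendor M at 220: take 250 of its 600 — requirement met.
Vendor Z: unused.
Cost = 1000×70 + 1150×150 + 600×180 + 250×220 = 405500.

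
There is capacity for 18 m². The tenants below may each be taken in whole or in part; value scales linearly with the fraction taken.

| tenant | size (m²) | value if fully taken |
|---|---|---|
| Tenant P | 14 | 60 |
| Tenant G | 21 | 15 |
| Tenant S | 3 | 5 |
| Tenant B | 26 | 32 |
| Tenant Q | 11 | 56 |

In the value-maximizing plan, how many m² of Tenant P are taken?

7

Rank by value-to-size ratio: Tenant Q 56/11≈5.09, Tenant P 60/14≈4.29, Tenant S 5/3≈1.67, Tenant B 32/26≈1.23, Tenant G 15/21≈0.714.
Take all of Tenant Q (11 m², value 56) — 7 m² left.
7 m² left: a 7/14 share of Tenant P gives 60×7/14 = 30.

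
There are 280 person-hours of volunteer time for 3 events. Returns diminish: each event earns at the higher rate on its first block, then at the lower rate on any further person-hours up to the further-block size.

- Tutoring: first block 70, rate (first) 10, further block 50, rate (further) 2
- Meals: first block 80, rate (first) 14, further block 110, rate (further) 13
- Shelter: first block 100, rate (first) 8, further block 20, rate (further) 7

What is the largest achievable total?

3410

Rank every tier by rate: Meals/tier1 14 > Meals/tier2 13 > Tutoring/tier1 10 > Shelter/tier1 8 > Shelter/tier2 7 > Tutoring/tier2 2.
Fill Meals tier1 block (80 at 14) ; 200 left.
Fill Meals tier2 block (110 at 13) ; 90 left.
Tutoring tier1 at 10: fill all 70 ; 20 left.
Shelter/tier1: +20 of 100 at 8; pool empty.
Total = 14×80 + 13×110 + 10×70 + 8×20 = 3410.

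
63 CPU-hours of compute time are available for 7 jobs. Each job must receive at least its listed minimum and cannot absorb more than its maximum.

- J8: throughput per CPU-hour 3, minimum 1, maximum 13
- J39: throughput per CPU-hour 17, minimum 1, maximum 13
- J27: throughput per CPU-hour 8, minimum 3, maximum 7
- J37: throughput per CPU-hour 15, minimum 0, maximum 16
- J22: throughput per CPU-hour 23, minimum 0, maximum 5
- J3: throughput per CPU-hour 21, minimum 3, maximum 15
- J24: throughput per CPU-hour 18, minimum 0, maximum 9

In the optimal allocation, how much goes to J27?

4

Meeting every minimum uses 1+1+3+0+0+3+0 = 8 CPU-hours, leaving 55.
Highest throughput per CPU-hour first: J22 23 > J3 21 > J24 18 > J39 17 > J37 15 > J27 8 > J8 3.
J22: +5 to 5 (cap) → 50 left.
Give J3 12 more to hit its cap of 15 → 38 left.
J24 takes 9 more to reach its cap of 9 → 29 left.
Give J39 12 more to hit its cap of 13 → 17 left.
J37: +16 to 16 (cap) → 1 left.
J27: +1 (room for 4) → 4. Pool exhausted.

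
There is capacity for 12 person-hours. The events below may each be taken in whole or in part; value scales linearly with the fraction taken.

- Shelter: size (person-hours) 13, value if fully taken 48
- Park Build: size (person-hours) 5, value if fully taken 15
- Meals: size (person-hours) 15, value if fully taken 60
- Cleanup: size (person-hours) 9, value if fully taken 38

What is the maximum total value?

50

Rank by value-to-size ratio: Cleanup 38/9≈4.22, Meals 60/15≈4, Shelter 48/13≈3.69, Park Build 15/5≈3.
Cleanup: take in full, 9 person-hours for value 38 → 3 left.
Fill the last 3 person-hours with part of Meals: 3/15 of it earns 12.
Total value = 50.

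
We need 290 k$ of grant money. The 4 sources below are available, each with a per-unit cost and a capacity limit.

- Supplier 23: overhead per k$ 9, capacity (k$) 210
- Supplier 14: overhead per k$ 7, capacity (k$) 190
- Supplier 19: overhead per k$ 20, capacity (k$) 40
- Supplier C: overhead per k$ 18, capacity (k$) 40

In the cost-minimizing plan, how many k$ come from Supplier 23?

100

Fill from the cheapest source first.
Supplier 14 (7): use full 190 — 100 k$ to go.
Supplier 23 at 9: take 100 of its 210 — requirement met.
Supplier C, Supplier 19: unused.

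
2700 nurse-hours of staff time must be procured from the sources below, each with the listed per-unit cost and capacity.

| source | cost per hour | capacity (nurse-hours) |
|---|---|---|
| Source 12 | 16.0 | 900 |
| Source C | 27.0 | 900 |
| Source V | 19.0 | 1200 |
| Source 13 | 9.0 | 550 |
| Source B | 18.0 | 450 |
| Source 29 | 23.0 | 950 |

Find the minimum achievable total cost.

Use sources in increasing cost order.
Take 550 from Source 13 at 9.0 — need 2150 more.
Take 900 from Source 12 at 16.0 — need 1250 more.
Take 450 from Source B at 18.0 — need 800 more.
Source V (19.0): take the remaining 800 — done.
Source 29, Source C: unused.
Cost = 550×9.0 + 900×16.0 + 450×18.0 + 800×19.0 = 42650.

42650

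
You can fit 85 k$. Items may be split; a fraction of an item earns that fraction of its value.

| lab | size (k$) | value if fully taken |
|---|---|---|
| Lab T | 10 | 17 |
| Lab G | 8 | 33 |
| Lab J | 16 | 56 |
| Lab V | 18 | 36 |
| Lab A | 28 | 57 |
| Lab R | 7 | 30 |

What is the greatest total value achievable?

Rank by value-to-size ratio: Lab R 30/7≈4.29, Lab G 33/8≈4.12, Lab J 56/16≈3.5, Lab A 57/28≈2.04, Lab V 36/18≈2, Lab T 17/10≈1.7.
Lab R: take in full, 7 k$ for value 30 — 78 left.
All 8 k$ of Lab G fit (value 33) — 70 remain.
Take all of Lab J (16 k$, value 56) — 54 k$ left.
All 28 k$ of Lab A fit (value 57) — 26 remain.
All 18 k$ of Lab V fit (value 36) — 8 remain.
Fill the last 8 k$ with part of Lab T: 8/10 of it earns 13.6.
Total value = 225.6.

225.6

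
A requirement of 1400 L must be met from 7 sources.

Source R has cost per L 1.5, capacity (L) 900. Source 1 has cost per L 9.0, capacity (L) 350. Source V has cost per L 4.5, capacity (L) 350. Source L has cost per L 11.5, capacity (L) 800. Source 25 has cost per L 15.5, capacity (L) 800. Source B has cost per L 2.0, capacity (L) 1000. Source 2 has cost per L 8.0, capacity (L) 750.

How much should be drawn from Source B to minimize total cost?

Fill from the cheapest source first.
Source R (1.5): use full 900 → 500 L to go.
Source B (2.0): take the remaining 500 → done.
Source V, Source 2, Source 1, Source L, Source 25: unused.

500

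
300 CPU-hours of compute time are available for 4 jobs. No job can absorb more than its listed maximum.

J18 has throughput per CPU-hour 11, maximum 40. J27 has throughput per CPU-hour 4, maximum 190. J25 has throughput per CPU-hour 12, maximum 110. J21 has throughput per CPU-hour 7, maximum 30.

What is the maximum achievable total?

2450

Rank by throughput per CPU-hour: J25 12 > J18 11 > J21 7 > J27 4.
Give J25 110 to hit its cap of 110 ; 190 left.
J18: +40 to 40 (cap) ; 150 left.
Give J21 30 to hit its cap of 30 ; 120 left.
J27 has room for 190 but only 120 remain, so it gets 120.
Total = 11×40 + 4×120 + 12×110 + 7×30 = 2450.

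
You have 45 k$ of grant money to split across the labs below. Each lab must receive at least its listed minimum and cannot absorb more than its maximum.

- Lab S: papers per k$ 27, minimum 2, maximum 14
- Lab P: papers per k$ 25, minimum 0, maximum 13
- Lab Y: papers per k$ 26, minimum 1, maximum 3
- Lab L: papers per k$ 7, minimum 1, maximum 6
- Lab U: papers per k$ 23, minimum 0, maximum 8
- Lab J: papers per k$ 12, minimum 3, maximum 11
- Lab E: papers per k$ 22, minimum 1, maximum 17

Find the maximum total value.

1074

Meeting every minimum uses 2+0+1+1+0+3+1 = 8 k$, leaving 37.
Highest papers per k$ first: Lab S 27 > Lab Y 26 > Lab P 25 > Lab U 23 > Lab E 22 > Lab J 12 > Lab L 7.
Lab S takes 12 more to reach its cap of 14 → 25 left.
Lab Y: +2 to 3 (cap) → 23 left.
Give Lab P 13 more to hit its cap of 13 → 10 left.
Lab U takes 8 more to reach its cap of 8 → 2 left.
Lab E has room for 16 more but only 2 remain, so it gets 3.
Total = 27×14 + 25×13 + 26×3 + 7×1 + 23×8 + 12×3 + 22×3 = 1074.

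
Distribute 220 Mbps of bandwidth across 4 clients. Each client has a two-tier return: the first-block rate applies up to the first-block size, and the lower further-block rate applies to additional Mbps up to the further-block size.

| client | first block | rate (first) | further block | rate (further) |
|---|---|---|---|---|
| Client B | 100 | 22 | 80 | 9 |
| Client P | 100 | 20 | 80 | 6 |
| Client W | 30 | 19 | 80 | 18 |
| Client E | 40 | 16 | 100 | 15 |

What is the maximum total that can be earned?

4580

Order all 8 blocks by rate: Client B/T1 22 > Client P/T1 20 > Client W/T1 19 > Client W/T2 18 > Client E/T1 16 > Client E/T2 15 > Client B/T2 9 > Client P/T2 6.
Fill Client B T1 block (100 at 22) ; 120 left.
Fill Client P T1 block (100 at 20) ; 20 left.
20 remain; put them into Client W T1 at 19.
Total = 22×100 + 20×100 + 19×20 = 4580.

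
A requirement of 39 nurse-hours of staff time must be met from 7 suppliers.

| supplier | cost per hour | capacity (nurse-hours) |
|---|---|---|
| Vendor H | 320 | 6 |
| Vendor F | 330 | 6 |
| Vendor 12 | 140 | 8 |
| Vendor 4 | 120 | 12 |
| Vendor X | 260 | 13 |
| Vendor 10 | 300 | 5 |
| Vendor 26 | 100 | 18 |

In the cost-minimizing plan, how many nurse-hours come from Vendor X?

Fill from the cheapest supplier first.
Take 18 from Vendor 26 at 100 ; need 21 more.
Vendor 4 (120): use full 12 ; 9 nurse-hours to go.
Take 8 from Vendor 12 at 140 ; need 1 more.
Vendor X (260): take the remaining 1 ; done.
Vendor 10, Vendor H, Vendor F: unused.

1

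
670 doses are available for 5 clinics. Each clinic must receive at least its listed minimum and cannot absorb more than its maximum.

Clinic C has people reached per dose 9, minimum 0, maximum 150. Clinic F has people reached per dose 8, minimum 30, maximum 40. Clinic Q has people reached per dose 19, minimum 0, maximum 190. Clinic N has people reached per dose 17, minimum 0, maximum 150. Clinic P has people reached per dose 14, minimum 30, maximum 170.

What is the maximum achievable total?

9950

Meeting every minimum uses 0+30+0+0+30 = 60 doses, leaving 610.
Highest people reached per dose first: Clinic Q 19 > Clinic N 17 > Clinic P 14 > Clinic C 9 > Clinic F 8.
Clinic Q: +190 to 190 (cap) → 420 left.
Clinic N takes 150 more to reach its cap of 150 → 270 left.
Clinic P takes 140 more to reach its cap of 170 → 130 left.
Only 130 left; Clinic C takes them to reach 130.
Total = 9×130 + 8×30 + 19×190 + 17×150 + 14×170 = 9950.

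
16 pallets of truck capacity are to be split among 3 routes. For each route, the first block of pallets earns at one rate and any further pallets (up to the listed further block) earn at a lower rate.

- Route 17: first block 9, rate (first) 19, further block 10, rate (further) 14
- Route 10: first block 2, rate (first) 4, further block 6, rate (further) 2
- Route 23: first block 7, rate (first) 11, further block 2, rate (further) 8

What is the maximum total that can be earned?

269

Order all 6 blocks by rate: Route 17/first 19 > Route 17/second 14 > Route 23/first 11 > Route 23/second 8 > Route 10/first 4 > Route 10/second 2.
Route 17 first at 19: fill all 9 ; 7 left.
Route 17/second: +7 of 10 at 14; pool empty.
Total = 19×9 + 14×7 = 269.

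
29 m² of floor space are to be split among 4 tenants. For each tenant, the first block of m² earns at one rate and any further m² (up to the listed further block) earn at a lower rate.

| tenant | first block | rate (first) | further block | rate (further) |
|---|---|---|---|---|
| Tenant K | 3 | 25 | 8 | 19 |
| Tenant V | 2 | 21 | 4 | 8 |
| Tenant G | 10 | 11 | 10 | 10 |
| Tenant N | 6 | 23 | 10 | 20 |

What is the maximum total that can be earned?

607

Rank every tier by rate: Tenant K/T1 25 > Tenant N/T1 23 > Tenant V/T1 21 > Tenant N/T2 20 > Tenant K/T2 19 > Tenant G/T1 11 > Tenant G/T2 10 > Tenant V/T2 8.
Tenant K/T1 (25): +3 — 26 left.
Tenant N/T1 (23): +6 — 20 left.
Fill Tenant V T1 block (2 at 21) — 18 left.
Fill Tenant N T2 block (10 at 20) — 8 left.
Tenant K T2 at 19: fill all 8 — 0 left.
Total = 25×3 + 23×6 + 21×2 + 20×10 + 19×8 = 607.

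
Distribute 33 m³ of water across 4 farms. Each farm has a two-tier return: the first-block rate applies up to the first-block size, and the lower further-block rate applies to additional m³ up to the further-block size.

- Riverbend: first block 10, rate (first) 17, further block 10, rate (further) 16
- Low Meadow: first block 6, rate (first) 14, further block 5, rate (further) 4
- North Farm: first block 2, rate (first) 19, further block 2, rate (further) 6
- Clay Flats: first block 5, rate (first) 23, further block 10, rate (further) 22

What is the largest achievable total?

639

Order all 8 blocks by rate: Clay Flats/first 23 > Clay Flats/second 22 > North Farm/first 19 > Riverbend/first 17 > Riverbend/second 16 > Low Meadow/first 14 > North Farm/second 6 > Low Meadow/second 4.
Fill Clay Flats first block (5 at 23) → 28 left.
Clay Flats second at 22: fill all 10 → 18 left.
North Farm first at 19: fill all 2 → 16 left.
Riverbend first at 17: fill all 10 → 6 left.
Riverbend second at 16: only 6 left, fill 6.
Total = 23×5 + 22×10 + 19×2 + 17×10 + 16×6 = 639.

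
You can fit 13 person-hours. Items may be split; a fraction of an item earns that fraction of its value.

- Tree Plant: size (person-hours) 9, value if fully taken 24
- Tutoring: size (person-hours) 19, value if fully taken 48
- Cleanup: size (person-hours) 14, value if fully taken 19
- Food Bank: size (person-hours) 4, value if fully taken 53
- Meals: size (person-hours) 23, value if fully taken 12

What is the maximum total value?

77

Sort by value density: Food Bank 53/4≈13.2, Tree Plant 24/9≈2.67, Tutoring 48/19≈2.53, Cleanup 19/14≈1.36, Meals 12/23≈0.522.
All 4 person-hours of Food Bank fit (value 53) — 9 remain.
All 9 person-hours of Tree Plant fit (value 24) — 0 remain.
Total value = 77.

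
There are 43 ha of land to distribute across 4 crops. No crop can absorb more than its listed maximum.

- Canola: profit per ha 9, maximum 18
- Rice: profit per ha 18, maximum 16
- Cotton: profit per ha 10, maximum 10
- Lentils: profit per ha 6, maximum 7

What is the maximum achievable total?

Order the crops by profit per ha: Rice 18 > Cotton 10 > Canola 9 > Lentils 6.
Rice: +16 to 16 (cap) ; 27 left.
Cotton: +10 to 10 (cap) ; 17 left.
Only 17 left; Canola takes them to reach 17.
Total = 9×17 + 18×16 + 10×10 = 541.

541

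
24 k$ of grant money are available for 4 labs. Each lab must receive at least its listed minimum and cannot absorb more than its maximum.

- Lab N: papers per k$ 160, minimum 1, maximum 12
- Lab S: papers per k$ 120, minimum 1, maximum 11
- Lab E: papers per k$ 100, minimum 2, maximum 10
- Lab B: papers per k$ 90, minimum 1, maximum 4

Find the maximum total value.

3290

Meeting every minimum uses 1+1+2+1 = 5 k$, leaving 19.
Order the labs by papers per k$: Lab N 160 > Lab S 120 > Lab E 100 > Lab B 90.
Lab N: +11 to 12 (cap) → 8 left.
Lab S: +8 (room for 10) → 9. Pool exhausted.
Total = 160×12 + 120×9 + 100×2 + 90×1 = 3290.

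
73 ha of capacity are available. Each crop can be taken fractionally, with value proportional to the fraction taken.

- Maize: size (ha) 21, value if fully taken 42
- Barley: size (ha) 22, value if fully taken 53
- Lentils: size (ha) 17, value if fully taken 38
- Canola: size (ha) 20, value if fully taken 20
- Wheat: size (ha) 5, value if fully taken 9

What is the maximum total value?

150

Sort by value density: Barley 53/22≈2.41, Lentils 38/17≈2.24, Maize 42/21≈2, Wheat 9/5≈1.8, Canola 20/20≈1.
Barley: take in full, 22 ha for value 53 ; 51 left.
Lentils: take in full, 17 ha for value 38 ; 34 left.
Take all of Maize (21 ha, value 42) ; 13 ha left.
All 5 ha of Wheat fit (value 9) ; 8 remain.
Only 8 ha remain; take 8/20 of Canola for value 20×8/20 = 8.
Total value = 150.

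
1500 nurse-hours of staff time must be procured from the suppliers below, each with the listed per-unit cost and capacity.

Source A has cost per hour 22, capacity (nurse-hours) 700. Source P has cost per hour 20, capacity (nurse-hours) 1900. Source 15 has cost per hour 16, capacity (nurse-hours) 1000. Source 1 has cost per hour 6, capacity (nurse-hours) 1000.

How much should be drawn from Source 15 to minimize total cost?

500

Fill from the cheapest supplier first.
Source 1 at 6: take all 1000 nurse-hours → 500 still needed.
Take 500 from Source 15 at 16 to finish.
Source P, Source A: unused.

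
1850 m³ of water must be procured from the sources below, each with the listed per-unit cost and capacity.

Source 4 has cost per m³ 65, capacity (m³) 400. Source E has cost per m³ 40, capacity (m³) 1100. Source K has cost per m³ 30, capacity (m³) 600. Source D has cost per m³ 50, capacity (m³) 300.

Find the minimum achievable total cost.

Fill from the cheapest source first.
Take 600 from Source K at 30 ; need 1250 more.
Take 1100 from Source E at 40 ; need 150 more.
Take 150 from Source D at 50 to finish.
Source 4: unused.
Cost = 600×30 + 1100×40 + 150×50 = 69500.

69500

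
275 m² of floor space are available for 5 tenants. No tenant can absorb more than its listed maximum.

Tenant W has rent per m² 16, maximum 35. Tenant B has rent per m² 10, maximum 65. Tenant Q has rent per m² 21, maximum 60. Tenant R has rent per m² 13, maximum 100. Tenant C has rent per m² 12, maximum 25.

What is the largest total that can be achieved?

Rank by rent per m²: Tenant Q 21 > Tenant W 16 > Tenant R 13 > Tenant C 12 > Tenant B 10.
Give Tenant Q 60 to hit its cap of 60 — 215 left.
Give Tenant W 35 to hit its cap of 35 — 180 left.
Tenant R takes 100 to reach its cap of 100 — 80 left.
Tenant C takes 25 to reach its cap of 25 — 55 left.
Tenant B: +55 (room for 65) → 55. Pool exhausted.
Total = 16×35 + 10×55 + 21×60 + 13×100 + 12×25 = 3970.

3970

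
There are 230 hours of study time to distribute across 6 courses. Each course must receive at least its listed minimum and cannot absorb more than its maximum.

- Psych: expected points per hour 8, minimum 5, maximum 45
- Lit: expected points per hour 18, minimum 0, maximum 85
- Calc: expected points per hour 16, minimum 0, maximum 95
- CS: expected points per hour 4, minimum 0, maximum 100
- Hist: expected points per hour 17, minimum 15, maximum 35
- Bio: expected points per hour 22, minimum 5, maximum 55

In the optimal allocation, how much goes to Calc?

Meeting every minimum uses 5+0+0+0+15+5 = 25 hours, leaving 205.
Highest expected points per hour first: Bio 22 > Lit 18 > Hist 17 > Calc 16 > Psych 8 > CS 4.
Bio takes 50 more to reach its cap of 55 → 155 left.
Lit takes 85 more to reach its cap of 85 → 70 left.
Give Hist 20 more to hit its cap of 35 → 50 left.
Calc has room for 95 more but only 50 remain, so it gets 50.

50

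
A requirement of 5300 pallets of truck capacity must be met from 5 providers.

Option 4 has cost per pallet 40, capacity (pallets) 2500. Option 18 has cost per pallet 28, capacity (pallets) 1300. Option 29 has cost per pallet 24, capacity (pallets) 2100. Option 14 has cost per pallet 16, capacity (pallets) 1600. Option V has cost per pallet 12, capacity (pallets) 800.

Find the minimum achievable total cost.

Use providers in increasing cost order.
Option V (12): use full 800 — 4500 pallets to go.
Option 14 at 16: take all 1600 pallets — 2900 still needed.
Option 29 at 24: take all 2100 pallets — 800 still needed.
Option 18 (28): take the remaining 800 — done.
Option 4: unused.
Cost = 800×12 + 1600×16 + 2100×24 + 800×28 = 108000.

108000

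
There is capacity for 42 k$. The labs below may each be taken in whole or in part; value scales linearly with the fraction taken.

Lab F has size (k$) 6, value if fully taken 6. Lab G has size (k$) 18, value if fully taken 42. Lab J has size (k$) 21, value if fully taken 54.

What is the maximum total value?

99

Sort by value density: Lab J 54/21≈2.57, Lab G 42/18≈2.33, Lab F 6/6≈1.
Take all of Lab J (21 k$, value 54) → 21 k$ left.
All 18 k$ of Lab G fit (value 42) → 3 remain.
3 k$ left: a 3/6 share of Lab F gives 6×3/6 = 3.
Total value = 99.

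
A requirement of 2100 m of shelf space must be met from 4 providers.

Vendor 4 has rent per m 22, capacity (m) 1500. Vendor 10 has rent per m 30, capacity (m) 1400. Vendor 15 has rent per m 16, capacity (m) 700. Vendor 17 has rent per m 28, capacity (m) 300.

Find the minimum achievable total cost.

Fill from the cheapest provider first.
Vendor 15 (16): use full 700 — 1400 m to go.
Take 1400 from Vendor 4 at 22 to finish.
Vendor 17, Vendor 10: unused.
Cost = 700×16 + 1400×22 = 42000.

42000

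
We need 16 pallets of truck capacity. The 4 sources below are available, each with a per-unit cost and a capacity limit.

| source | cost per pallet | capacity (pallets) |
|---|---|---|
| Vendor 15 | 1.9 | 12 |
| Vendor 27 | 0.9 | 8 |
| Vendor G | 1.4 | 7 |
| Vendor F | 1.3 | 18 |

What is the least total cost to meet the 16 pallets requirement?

Cheapest first:
Vendor 27 at 0.9: take all 8 pallets → 8 still needed.
Vendor F at 1.3: take 8 of its 18 → requirement met.
Vendor G, Vendor 15: unused.
Cost = 8×0.9 + 8×1.3 = 17.6.

17.6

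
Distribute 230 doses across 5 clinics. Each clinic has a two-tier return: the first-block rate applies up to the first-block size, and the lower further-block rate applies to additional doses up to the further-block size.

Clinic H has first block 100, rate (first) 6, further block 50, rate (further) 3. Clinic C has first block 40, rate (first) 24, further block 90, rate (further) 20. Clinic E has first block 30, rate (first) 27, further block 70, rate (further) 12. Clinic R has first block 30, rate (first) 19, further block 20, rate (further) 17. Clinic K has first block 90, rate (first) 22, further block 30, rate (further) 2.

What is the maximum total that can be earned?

Order all 10 blocks by rate: Clinic E/tier1 27 > Clinic C/tier1 24 > Clinic K/tier1 22 > Clinic C/tier2 20 > Clinic R/tier1 19 > Clinic R/tier2 17 > Clinic E/tier2 12 > Clinic H/tier1 6 > Clinic H/tier2 3 > Clinic K/tier2 2.
Clinic E tier1 at 27: fill all 30 ; 200 left.
Fill Clinic C tier1 block (40 at 24) ; 160 left.
Fill Clinic K tier1 block (90 at 22) ; 70 left.
70 remain; put them into Clinic C tier2 at 20.
Total = 27×30 + 24×40 + 22×90 + 20×70 = 5150.

5150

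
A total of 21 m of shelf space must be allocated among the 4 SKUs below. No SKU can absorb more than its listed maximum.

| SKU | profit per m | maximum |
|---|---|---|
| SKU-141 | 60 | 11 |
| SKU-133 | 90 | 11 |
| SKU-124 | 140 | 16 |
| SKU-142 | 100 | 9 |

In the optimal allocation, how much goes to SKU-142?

Order the SKUs by profit per m: SKU-124 140 > SKU-142 100 > SKU-133 90 > SKU-141 60.
Give SKU-124 16 to hit its cap of 16 — 5 left.
Only 5 left; SKU-142 takes them to reach 5.

5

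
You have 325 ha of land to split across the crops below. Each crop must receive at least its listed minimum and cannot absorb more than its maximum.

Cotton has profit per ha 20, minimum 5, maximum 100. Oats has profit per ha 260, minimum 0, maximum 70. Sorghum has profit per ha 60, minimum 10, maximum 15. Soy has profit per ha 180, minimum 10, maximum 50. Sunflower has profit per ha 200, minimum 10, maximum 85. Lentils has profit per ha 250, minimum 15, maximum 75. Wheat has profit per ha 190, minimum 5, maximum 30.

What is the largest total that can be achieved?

69350

Meeting every minimum uses 5+0+10+10+10+15+5 = 55 ha, leaving 270.
Highest profit per ha first: Oats 260 > Lentils 250 > Sunflower 200 > Wheat 190 > Soy 180 > Sorghum 60 > Cotton 20.
Oats takes 70 more to reach its cap of 70 ; 200 left.
Lentils: +60 to 75 (cap) ; 140 left.
Give Sunflower 75 more to hit its cap of 85 ; 65 left.
Give Wheat 25 more to hit its cap of 30 ; 40 left.
Give Soy 40 more to hit its cap of 50 ; 0 left.
Total = 20×5 + 260×70 + 60×10 + 180×50 + 200×85 + 250×75 + 190×30 = 69350.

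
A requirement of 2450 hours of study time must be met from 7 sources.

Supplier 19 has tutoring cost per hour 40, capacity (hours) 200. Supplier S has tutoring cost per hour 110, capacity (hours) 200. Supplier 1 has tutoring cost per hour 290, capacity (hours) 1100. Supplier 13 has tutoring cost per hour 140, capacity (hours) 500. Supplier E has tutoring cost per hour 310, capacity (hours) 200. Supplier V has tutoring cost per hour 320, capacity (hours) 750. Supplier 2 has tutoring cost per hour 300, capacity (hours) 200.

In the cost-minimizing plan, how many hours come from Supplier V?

Fill from the cheapest source first.
Supplier 19 at 40: take all 200 hours — 2250 still needed.
Supplier S (110): use full 200 — 2050 hours to go.
Take 500 from Supplier 13 at 140 — need 1550 more.
Supplier 1 at 290: take all 1100 hours — 450 still needed.
Take 200 from Supplier 2 at 300 — need 250 more.
Supplier E (310): use full 200 — 50 hours to go.
Take 50 from Supplier V at 320 to finish.

50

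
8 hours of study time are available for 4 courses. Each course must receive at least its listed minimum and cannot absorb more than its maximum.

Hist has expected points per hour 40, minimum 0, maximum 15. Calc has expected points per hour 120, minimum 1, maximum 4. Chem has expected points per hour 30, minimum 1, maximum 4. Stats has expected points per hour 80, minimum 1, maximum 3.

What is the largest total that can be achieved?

750

Meeting every minimum uses 0+1+1+1 = 3 hours, leaving 5.
Rank by expected points per hour: Calc 120 > Stats 80 > Hist 40 > Chem 30.
Calc: +3 to 4 (cap) — 2 left.
Give Stats 2 more to hit its cap of 3 — 0 left.
Total = 120×4 + 30×1 + 80×3 = 750.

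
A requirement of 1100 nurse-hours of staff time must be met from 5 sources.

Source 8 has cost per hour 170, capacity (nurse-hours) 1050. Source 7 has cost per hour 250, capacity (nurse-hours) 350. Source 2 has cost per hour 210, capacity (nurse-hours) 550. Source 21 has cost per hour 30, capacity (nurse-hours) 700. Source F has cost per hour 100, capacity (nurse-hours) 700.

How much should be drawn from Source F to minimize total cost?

Use sources in increasing cost order.
Source 21 (30): use full 700 ; 400 nurse-hours to go.
Source F (100): take the remaining 400 ; done.
Source 8, Source 2, Source 7: unused.

400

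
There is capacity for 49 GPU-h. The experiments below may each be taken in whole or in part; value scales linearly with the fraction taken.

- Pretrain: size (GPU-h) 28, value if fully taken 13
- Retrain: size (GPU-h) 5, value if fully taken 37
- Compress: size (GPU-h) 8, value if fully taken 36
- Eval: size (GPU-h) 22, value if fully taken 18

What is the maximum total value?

Best value per unit of size first: Retrain 37/5≈7.4, Compress 36/8≈4.5, Eval 18/22≈0.818, Pretrain 13/28≈0.464.
Take all of Retrain (5 GPU-h, value 37) → 44 GPU-h left.
Take all of Compress (8 GPU-h, value 36) → 36 GPU-h left.
Take all of Eval (22 GPU-h, value 18) → 14 GPU-h left.
Fill the last 14 GPU-h with part of Pretrain: 14/28 of it earns 6.5.
Total value = 97.5.

97.5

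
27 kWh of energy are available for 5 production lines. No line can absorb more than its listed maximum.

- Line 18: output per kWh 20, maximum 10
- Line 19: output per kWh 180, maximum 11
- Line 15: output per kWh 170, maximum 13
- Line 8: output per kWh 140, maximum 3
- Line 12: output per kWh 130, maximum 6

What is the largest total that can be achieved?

4610

Rank by output per kWh: Line 19 180 > Line 15 170 > Line 8 140 > Line 12 130 > Line 18 20.
Give Line 19 11 to hit its cap of 11 ; 16 left.
Give Line 15 13 to hit its cap of 13 ; 3 left.
Line 8 takes 3 to reach its cap of 3 ; 0 left.
Total = 180×11 + 170×13 + 140×3 = 4610.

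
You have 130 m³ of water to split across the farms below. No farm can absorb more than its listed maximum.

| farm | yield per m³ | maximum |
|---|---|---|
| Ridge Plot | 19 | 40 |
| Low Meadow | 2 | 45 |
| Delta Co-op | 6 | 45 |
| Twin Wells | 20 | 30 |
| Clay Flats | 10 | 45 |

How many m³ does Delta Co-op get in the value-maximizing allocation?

15

Highest yield per m³ first: Twin Wells 20 > Ridge Plot 19 > Clay Flats 10 > Delta Co-op 6 > Low Meadow 2.
Give Twin Wells 30 to hit its cap of 30 ; 100 left.
Ridge Plot: +40 to 40 (cap) ; 60 left.
Clay Flats takes 45 to reach its cap of 45 ; 15 left.
Only 15 left; Delta Co-op takes them to reach 15.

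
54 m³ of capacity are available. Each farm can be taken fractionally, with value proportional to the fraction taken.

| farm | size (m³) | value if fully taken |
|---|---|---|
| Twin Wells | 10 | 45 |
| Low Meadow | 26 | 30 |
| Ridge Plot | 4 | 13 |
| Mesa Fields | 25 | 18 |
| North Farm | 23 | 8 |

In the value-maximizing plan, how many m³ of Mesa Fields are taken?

14

Rank by value-to-size ratio: Twin Wells 45/10≈4.5, Ridge Plot 13/4≈3.25, Low Meadow 30/26≈1.15, Mesa Fields 18/25≈0.72, North Farm 8/23≈0.348.
Twin Wells: take in full, 10 m³ for value 45 ; 44 left.
Take all of Ridge Plot (4 m³, value 13) ; 40 m³ left.
Take all of Low Meadow (26 m³, value 30) ; 14 m³ left.
14 m³ left: a 14/25 share of Mesa Fields gives 18×14/25 = 10.08.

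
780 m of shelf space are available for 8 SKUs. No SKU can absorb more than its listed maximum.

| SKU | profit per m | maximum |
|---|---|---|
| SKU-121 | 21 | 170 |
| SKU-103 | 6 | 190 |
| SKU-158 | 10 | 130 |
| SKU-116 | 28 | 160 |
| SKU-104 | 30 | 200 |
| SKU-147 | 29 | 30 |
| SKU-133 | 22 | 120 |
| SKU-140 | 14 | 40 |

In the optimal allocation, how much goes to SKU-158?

60

Order the SKUs by profit per m: SKU-104 30 > SKU-147 29 > SKU-116 28 > SKU-133 22 > SKU-121 21 > SKU-140 14 > SKU-158 10 > SKU-103 6.
Give SKU-104 200 to hit its cap of 200 → 580 left.
Give SKU-147 30 to hit its cap of 30 → 550 left.
Give SKU-116 160 to hit its cap of 160 → 390 left.
Give SKU-133 120 to hit its cap of 120 → 270 left.
SKU-121 takes 170 to reach its cap of 170 → 100 left.
Give SKU-140 40 to hit its cap of 40 → 60 left.
SKU-158: +60 (room for 130) → 60. Pool exhausted.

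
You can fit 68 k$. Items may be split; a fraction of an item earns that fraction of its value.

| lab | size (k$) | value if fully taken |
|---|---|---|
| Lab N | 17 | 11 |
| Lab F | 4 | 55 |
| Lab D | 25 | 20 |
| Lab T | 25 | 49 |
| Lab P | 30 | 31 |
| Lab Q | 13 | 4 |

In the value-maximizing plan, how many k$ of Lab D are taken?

9

Best value per unit of size first: Lab F 55/4≈13.8, Lab T 49/25≈1.96, Lab P 31/30≈1.03, Lab D 20/25≈0.8, Lab N 11/17≈0.647, Lab Q 4/13≈0.308.
All 4 k$ of Lab F fit (value 55) — 64 remain.
Lab T: take in full, 25 k$ for value 49 — 39 left.
Lab P: take in full, 30 k$ for value 31 — 9 left.
Only 9 k$ remain; take 9/25 of Lab D for value 20×9/25 = 7.2.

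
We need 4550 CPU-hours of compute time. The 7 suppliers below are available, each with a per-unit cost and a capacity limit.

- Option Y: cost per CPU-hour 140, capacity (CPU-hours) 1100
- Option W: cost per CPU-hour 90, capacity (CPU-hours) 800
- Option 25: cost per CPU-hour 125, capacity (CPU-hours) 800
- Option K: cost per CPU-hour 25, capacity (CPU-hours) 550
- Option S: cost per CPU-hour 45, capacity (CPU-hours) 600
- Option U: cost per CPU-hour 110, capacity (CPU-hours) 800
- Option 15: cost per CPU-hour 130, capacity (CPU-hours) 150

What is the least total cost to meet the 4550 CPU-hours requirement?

Use suppliers in increasing cost order.
Option K at 25: take all 550 CPU-hours → 4000 still needed.
Take 600 from Option S at 45 → need 3400 more.
Option W (90): use full 800 → 2600 CPU-hours to go.
Option U (110): use full 800 → 1800 CPU-hours to go.
Option 25 at 125: take all 800 CPU-hours → 1000 still needed.
Take 150 from Option 15 at 130 → need 850 more.
Option Y (140): take the remaining 850 → done.
Cost = 550×25 + 600×45 + 800×90 + 800×110 + 800×125 + 150×130 + 850×140 = 439250.

439250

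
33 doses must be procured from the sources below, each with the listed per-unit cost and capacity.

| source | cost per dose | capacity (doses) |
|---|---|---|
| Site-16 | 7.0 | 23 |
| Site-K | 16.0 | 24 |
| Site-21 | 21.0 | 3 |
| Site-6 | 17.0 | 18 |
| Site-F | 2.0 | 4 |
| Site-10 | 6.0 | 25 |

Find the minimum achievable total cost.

186

Fill from the cheapest source first.
Site-F at 2.0: take all 4 doses ; 29 still needed.
Take 25 from Site-10 at 6.0 ; need 4 more.
Site-16 (7.0): take the remaining 4 ; done.
Site-K, Site-6, Site-21: unused.
Cost = 4×2.0 + 25×6.0 + 4×7.0 = 186.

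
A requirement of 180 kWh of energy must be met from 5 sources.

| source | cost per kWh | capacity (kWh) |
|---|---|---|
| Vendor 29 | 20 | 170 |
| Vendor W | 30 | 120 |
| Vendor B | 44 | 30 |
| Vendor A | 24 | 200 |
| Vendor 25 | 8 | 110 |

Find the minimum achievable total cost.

Cheapest first:
Take 110 from Vendor 25 at 8 ; need 70 more.
Vendor 29 at 20: take 70 of its 170 ; requirement met.
Vendor A, Vendor W, Vendor B: unused.
Cost = 110×8 + 70×20 = 2280.

2280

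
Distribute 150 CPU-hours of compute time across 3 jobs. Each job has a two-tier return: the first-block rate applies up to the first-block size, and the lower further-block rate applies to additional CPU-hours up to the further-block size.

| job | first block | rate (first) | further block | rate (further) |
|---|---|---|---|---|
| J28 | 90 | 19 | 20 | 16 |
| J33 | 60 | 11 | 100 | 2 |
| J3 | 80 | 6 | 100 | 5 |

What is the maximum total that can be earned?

2470

Rank every tier by rate: J28/tier1 19 > J28/tier2 16 > J33/tier1 11 > J3/tier1 6 > J3/tier2 5 > J33/tier2 2.
Fill J28 tier1 block (90 at 19) — 60 left.
Fill J28 tier2 block (20 at 16) — 40 left.
40 remain; put them into J33 tier1 at 11.
Total = 19×90 + 16×20 + 11×40 = 2470.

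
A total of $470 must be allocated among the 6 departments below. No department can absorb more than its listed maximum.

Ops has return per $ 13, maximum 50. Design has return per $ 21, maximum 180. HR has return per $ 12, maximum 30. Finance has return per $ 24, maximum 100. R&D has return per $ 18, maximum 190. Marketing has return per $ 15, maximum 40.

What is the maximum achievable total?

Highest return per $ first: Finance 24 > Design 21 > R&D 18 > Marketing 15 > Ops 13 > HR 12.
Finance takes 100 to reach its cap of 100 ; 370 left.
Design takes 180 to reach its cap of 180 ; 190 left.
R&D takes 190 to reach its cap of 190 ; 0 left.
Total = 21×180 + 24×100 + 18×190 = 9600.

9600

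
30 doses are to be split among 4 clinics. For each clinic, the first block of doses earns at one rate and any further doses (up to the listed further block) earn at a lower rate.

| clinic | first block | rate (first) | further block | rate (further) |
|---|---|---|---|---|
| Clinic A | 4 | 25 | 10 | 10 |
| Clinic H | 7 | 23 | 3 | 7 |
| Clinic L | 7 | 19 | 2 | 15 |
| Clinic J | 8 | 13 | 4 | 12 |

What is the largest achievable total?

Order all 8 blocks by rate: Clinic A/first 25 > Clinic H/first 23 > Clinic L/first 19 > Clinic L/second 15 > Clinic J/first 13 > Clinic J/second 12 > Clinic A/second 10 > Clinic H/second 7.
Clinic A first at 25: fill all 4 ; 26 left.
Fill Clinic H first block (7 at 23) ; 19 left.
Fill Clinic L first block (7 at 19) ; 12 left.
Fill Clinic L second block (2 at 15) ; 10 left.
Clinic J first at 13: fill all 8 ; 2 left.
2 remain; put them into Clinic J second at 12.
Total = 25×4 + 23×7 + 19×7 + 15×2 + 13×8 + 12×2 = 552.

552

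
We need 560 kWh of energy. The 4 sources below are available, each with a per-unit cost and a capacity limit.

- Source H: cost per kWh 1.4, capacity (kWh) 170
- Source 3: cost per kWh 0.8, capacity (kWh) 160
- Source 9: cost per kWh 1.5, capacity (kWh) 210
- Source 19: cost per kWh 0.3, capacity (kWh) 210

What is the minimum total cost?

459

Use sources in increasing cost order.
Source 19 (0.3): use full 210 ; 350 kWh to go.
Source 3 (0.8): use full 160 ; 190 kWh to go.
Take 170 from Source H at 1.4 ; need 20 more.
Take 20 from Source 9 at 1.5 to finish.
Cost = 210×0.3 + 160×0.8 + 170×1.4 + 20×1.5 = 459.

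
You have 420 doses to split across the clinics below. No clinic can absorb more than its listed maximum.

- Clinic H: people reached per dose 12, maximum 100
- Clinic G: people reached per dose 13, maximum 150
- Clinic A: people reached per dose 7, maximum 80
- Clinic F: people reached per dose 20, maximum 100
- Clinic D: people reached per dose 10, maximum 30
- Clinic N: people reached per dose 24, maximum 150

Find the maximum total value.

Highest people reached per dose first: Clinic N 24 > Clinic F 20 > Clinic G 13 > Clinic H 12 > Clinic D 10 > Clinic A 7.
Clinic N: +150 to 150 (cap) → 270 left.
Clinic F takes 100 to reach its cap of 100 → 170 left.
Give Clinic G 150 to hit its cap of 150 → 20 left.
Clinic H: +20 (room for 100) → 20. Pool exhausted.
Total = 12×20 + 13×150 + 20×100 + 24×150 = 7790.

7790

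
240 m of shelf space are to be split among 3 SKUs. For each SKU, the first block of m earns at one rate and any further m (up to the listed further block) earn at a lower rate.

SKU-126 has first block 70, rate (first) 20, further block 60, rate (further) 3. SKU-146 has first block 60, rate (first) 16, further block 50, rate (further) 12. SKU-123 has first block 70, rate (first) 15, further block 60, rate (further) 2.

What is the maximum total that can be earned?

Treat each block as its own option and order by rate: SKU-126/T1 20 > SKU-146/T1 16 > SKU-123/T1 15 > SKU-146/T2 12 > SKU-126/T2 3 > SKU-123/T2 2.
SKU-126/T1 (20): +70 → 170 left.
Fill SKU-146 T1 block (60 at 16) → 110 left.
Fill SKU-123 T1 block (70 at 15) → 40 left.
SKU-146/T2: +40 of 50 at 12; pool empty.
Total = 20×70 + 16×60 + 15×70 + 12×40 = 3890.

3890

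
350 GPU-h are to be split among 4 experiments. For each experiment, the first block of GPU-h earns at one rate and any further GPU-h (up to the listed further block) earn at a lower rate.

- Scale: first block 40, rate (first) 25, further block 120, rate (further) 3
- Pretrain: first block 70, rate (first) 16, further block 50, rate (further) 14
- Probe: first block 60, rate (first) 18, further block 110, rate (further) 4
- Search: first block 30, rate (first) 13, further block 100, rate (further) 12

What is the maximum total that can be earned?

5490

Order all 8 blocks by rate: Scale/first 25 > Probe/first 18 > Pretrain/first 16 > Pretrain/second 14 > Search/first 13 > Search/second 12 > Probe/second 4 > Scale/second 3.
Scale first at 25: fill all 40 — 310 left.
Probe first at 18: fill all 60 — 250 left.
Pretrain/first (16): +70 — 180 left.
Fill Pretrain second block (50 at 14) — 130 left.
Fill Search first block (30 at 13) — 100 left.
Search/second (12): +100 — 0 left.
Total = 25×40 + 18×60 + 16×70 + 14×50 + 13×30 + 12×100 = 5490.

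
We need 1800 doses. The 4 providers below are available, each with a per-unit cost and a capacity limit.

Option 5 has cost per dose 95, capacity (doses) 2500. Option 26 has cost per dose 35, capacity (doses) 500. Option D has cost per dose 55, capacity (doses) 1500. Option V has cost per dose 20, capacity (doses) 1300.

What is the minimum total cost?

43500

Cheapest first:
Option V at 20: take all 1300 doses ; 500 still needed.
Take 500 from Option 26 at 35 ; need 0 more.
Option D, Option 5: unused.
Cost = 1300×20 + 500×35 = 43500.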